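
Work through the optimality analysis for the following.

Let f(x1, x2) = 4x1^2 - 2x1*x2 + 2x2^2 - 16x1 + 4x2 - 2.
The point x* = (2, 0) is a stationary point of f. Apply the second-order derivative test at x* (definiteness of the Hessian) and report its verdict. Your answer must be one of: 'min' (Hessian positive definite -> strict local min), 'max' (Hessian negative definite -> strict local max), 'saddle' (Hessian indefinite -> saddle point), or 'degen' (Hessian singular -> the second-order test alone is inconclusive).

Compute the Hessian H = grad^2 f:
  H = [[8, -2], [-2, 4]]
Verify stationarity: grad f(x*) = H x* + g = (0, 0).
Eigenvalues of H: 3.1716, 8.8284.
Both eigenvalues > 0, so H is positive definite -> x* is a strict local min.

min


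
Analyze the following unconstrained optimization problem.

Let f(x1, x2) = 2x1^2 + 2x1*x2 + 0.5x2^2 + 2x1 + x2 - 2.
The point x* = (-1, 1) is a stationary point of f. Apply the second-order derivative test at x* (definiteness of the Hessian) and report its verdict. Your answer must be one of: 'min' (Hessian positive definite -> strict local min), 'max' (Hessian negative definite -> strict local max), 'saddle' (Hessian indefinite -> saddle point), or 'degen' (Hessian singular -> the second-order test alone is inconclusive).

Compute the Hessian H = grad^2 f:
  H = [[4, 2], [2, 1]]
Verify stationarity: grad f(x*) = H x* + g = (0, 0).
Eigenvalues of H: 0, 5.
H has a zero eigenvalue (singular; positive semidefinite but not definite), so H is neither positive definite, negative definite, nor indefinite. The second-order test alone is inconclusive -> degen.
(Indeed, f is constant along the null direction of H through x*, so x* is not a strict local extremum.)

degen


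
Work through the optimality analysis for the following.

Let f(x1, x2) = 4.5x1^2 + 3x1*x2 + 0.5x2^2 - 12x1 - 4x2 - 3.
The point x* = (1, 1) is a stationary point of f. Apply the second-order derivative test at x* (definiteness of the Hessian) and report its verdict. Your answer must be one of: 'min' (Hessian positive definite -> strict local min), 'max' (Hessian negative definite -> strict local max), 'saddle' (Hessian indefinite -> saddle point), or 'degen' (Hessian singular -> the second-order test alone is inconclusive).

Compute the Hessian H = grad^2 f:
  H = [[9, 3], [3, 1]]
Verify stationarity: grad f(x*) = H x* + g = (0, 0).
Eigenvalues of H: 0, 10.
H has a zero eigenvalue (singular; positive semidefinite but not definite), so H is neither positive definite, negative definite, nor indefinite. The second-order test alone is inconclusive -> degen.
(Indeed, f is constant along the null direction of H through x*, so x* is not a strict local extremum.)

degen


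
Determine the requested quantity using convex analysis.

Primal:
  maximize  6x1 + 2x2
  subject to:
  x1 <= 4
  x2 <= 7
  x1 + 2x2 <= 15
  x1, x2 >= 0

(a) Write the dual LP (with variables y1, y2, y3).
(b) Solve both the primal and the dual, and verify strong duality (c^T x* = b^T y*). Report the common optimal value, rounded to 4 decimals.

The standard primal-dual pair for 'max c^T x s.t. A x <= b, x >= 0' is:
  Dual:  min b^T y  s.t.  A^T y >= c,  y >= 0.

So the dual LP is:
  minimize  4y1 + 7y2 + 15y3
  subject to:
    y1 + y3 >= 6
    y2 + 2y3 >= 2
    y1, y2, y3 >= 0

Solving the primal: x* = (4, 5.5).
  primal value c^T x* = 35.
Solving the dual: y* = (5, 0, 1).
  dual value b^T y* = 35.
Strong duality: c^T x* = b^T y*. Confirmed.

35


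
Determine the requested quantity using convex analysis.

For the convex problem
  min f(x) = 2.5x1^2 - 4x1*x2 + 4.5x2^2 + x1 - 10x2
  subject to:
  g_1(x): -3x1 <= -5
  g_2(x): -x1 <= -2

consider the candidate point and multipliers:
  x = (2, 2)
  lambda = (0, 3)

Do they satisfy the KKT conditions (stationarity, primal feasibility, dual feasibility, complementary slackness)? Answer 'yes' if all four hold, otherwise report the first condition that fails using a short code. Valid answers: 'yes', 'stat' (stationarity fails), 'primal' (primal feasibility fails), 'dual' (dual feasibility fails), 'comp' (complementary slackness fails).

Gradient of f: grad f(x) = Q x + c = (3, 0)
Constraint values g_i(x) = a_i^T x - b_i:
  g_1((2, 2)) = -1
  g_2((2, 2)) = 0
Stationarity residual: grad f(x) + sum_i lambda_i a_i = (0, 0)
  -> stationarity OK
Primal feasibility (all g_i <= 0): OK
Dual feasibility (all lambda_i >= 0): OK
Complementary slackness (lambda_i * g_i(x) = 0 for all i): OK

Verdict: yes, KKT holds.

yes


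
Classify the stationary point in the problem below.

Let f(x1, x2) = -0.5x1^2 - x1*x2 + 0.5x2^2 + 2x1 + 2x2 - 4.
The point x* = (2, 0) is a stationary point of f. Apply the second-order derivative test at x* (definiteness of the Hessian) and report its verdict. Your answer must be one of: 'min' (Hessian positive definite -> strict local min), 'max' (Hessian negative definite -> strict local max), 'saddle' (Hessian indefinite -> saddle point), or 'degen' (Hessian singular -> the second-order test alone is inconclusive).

Compute the Hessian H = grad^2 f:
  H = [[-1, -1], [-1, 1]]
Verify stationarity: grad f(x*) = H x* + g = (0, 0).
Eigenvalues of H: -1.4142, 1.4142.
Eigenvalues have mixed signs, so H is indefinite -> x* is a saddle point.

saddle


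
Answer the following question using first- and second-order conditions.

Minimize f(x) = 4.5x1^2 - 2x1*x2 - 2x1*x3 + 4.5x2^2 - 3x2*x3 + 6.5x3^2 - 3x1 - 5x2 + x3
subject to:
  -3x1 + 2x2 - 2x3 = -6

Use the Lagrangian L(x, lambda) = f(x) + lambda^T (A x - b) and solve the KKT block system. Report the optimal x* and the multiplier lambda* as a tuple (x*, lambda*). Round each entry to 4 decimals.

Form the Lagrangian:
  L(x, lambda) = (1/2) x^T Q x + c^T x + lambda^T (A x - b)
Stationarity (grad_x L = 0): Q x + c + A^T lambda = 0.
Primal feasibility: A x = b.

This gives the KKT block system:
  [ Q   A^T ] [ x     ]   [-c ]
  [ A    0  ] [ lambda ] = [ b ]

Solving the linear system:
  x*      = (1.7579, 0.4625, 0.8256)
  lambda* = (3.415)
  f(x*)   = 6.8646

x* = (1.7579, 0.4625, 0.8256), lambda* = (3.415)


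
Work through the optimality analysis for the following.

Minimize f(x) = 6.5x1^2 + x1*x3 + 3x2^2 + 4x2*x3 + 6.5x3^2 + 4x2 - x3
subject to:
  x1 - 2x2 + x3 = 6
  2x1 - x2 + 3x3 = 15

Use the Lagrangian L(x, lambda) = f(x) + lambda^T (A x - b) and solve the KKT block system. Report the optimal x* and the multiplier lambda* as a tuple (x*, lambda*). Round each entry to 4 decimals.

Form the Lagrangian:
  L(x, lambda) = (1/2) x^T Q x + c^T x + lambda^T (A x - b)
Stationarity (grad_x L = 0): Q x + c + A^T lambda = 0.
Primal feasibility: A x = b.

This gives the KKT block system:
  [ Q   A^T ] [ x     ]   [-c ]
  [ A    0  ] [ lambda ] = [ b ]

Solving the linear system:
  x*      = (1.6929, -0.2614, 3.7843)
  lambda* = (20.3096, -23.0508)
  f(x*)   = 109.5368

x* = (1.6929, -0.2614, 3.7843), lambda* = (20.3096, -23.0508)


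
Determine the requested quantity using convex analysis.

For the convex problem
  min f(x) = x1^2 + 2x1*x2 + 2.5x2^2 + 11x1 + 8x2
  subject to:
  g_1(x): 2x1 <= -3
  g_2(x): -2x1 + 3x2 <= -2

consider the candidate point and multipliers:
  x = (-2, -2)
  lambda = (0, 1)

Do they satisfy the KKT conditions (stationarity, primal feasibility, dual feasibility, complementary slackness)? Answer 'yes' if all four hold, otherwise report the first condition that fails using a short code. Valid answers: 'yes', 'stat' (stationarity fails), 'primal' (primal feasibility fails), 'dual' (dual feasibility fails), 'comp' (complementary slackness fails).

Gradient of f: grad f(x) = Q x + c = (3, -6)
Constraint values g_i(x) = a_i^T x - b_i:
  g_1((-2, -2)) = -1
  g_2((-2, -2)) = 0
Stationarity residual: grad f(x) + sum_i lambda_i a_i = (1, -3)
  -> stationarity FAILS
Primal feasibility (all g_i <= 0): OK
Dual feasibility (all lambda_i >= 0): OK
Complementary slackness (lambda_i * g_i(x) = 0 for all i): OK

Verdict: the first failing condition is stationarity -> stat.

stat


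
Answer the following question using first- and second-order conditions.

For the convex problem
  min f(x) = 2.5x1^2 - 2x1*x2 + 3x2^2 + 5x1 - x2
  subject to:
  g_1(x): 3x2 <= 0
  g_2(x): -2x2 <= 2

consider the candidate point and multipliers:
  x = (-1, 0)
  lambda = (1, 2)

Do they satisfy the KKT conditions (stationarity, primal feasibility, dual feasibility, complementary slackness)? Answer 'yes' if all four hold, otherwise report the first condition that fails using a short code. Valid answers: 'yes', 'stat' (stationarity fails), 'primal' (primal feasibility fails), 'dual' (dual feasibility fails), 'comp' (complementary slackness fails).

Gradient of f: grad f(x) = Q x + c = (0, 1)
Constraint values g_i(x) = a_i^T x - b_i:
  g_1((-1, 0)) = 0
  g_2((-1, 0)) = -2
Stationarity residual: grad f(x) + sum_i lambda_i a_i = (0, 0)
  -> stationarity OK
Primal feasibility (all g_i <= 0): OK
Dual feasibility (all lambda_i >= 0): OK
Complementary slackness (lambda_i * g_i(x) = 0 for all i): FAILS

Verdict: the first failing condition is complementary_slackness -> comp.

comp


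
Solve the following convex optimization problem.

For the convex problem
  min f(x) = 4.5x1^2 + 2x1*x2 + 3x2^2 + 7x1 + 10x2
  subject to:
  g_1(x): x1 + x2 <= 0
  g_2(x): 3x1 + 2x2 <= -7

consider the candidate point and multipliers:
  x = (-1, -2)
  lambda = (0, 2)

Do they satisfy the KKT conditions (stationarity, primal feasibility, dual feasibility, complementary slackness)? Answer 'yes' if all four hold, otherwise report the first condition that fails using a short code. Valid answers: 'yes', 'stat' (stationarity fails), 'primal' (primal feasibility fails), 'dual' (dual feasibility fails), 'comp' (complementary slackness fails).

Gradient of f: grad f(x) = Q x + c = (-6, -4)
Constraint values g_i(x) = a_i^T x - b_i:
  g_1((-1, -2)) = -3
  g_2((-1, -2)) = 0
Stationarity residual: grad f(x) + sum_i lambda_i a_i = (0, 0)
  -> stationarity OK
Primal feasibility (all g_i <= 0): OK
Dual feasibility (all lambda_i >= 0): OK
Complementary slackness (lambda_i * g_i(x) = 0 for all i): OK

Verdict: yes, KKT holds.

yes


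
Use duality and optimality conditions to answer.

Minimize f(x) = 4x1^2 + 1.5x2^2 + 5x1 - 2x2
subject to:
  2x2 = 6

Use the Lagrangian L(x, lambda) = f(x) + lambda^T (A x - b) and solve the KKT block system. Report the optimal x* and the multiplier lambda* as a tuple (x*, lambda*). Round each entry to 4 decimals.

Form the Lagrangian:
  L(x, lambda) = (1/2) x^T Q x + c^T x + lambda^T (A x - b)
Stationarity (grad_x L = 0): Q x + c + A^T lambda = 0.
Primal feasibility: A x = b.

This gives the KKT block system:
  [ Q   A^T ] [ x     ]   [-c ]
  [ A    0  ] [ lambda ] = [ b ]

Solving the linear system:
  x*      = (-0.625, 3)
  lambda* = (-3.5)
  f(x*)   = 5.9375

x* = (-0.625, 3), lambda* = (-3.5)


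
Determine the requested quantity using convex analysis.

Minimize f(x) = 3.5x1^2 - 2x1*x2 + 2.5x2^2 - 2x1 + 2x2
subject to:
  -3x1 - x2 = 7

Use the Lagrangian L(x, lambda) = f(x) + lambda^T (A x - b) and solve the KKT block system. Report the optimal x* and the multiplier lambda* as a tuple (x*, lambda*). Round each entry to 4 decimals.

Form the Lagrangian:
  L(x, lambda) = (1/2) x^T Q x + c^T x + lambda^T (A x - b)
Stationarity (grad_x L = 0): Q x + c + A^T lambda = 0.
Primal feasibility: A x = b.

This gives the KKT block system:
  [ Q   A^T ] [ x     ]   [-c ]
  [ A    0  ] [ lambda ] = [ b ]

Solving the linear system:
  x*      = (-1.7344, -1.7969)
  lambda* = (-3.5156)
  f(x*)   = 12.2422

x* = (-1.7344, -1.7969), lambda* = (-3.5156)


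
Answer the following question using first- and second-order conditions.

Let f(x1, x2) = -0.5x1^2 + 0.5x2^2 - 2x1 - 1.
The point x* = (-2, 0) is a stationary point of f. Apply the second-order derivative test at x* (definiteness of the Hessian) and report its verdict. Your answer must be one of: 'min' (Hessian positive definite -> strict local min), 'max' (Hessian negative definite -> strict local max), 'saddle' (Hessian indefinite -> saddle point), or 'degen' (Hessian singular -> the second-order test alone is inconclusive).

Compute the Hessian H = grad^2 f:
  H = [[-1, 0], [0, 1]]
Verify stationarity: grad f(x*) = H x* + g = (0, 0).
Eigenvalues of H: -1, 1.
Eigenvalues have mixed signs, so H is indefinite -> x* is a saddle point.

saddle


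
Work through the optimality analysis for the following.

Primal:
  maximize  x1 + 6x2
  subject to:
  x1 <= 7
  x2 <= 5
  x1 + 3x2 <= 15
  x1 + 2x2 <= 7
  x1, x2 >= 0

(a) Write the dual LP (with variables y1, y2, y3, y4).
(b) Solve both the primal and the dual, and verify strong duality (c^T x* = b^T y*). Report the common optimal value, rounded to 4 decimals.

The standard primal-dual pair for 'max c^T x s.t. A x <= b, x >= 0' is:
  Dual:  min b^T y  s.t.  A^T y >= c,  y >= 0.

So the dual LP is:
  minimize  7y1 + 5y2 + 15y3 + 7y4
  subject to:
    y1 + y3 + y4 >= 1
    y2 + 3y3 + 2y4 >= 6
    y1, y2, y3, y4 >= 0

Solving the primal: x* = (0, 3.5).
  primal value c^T x* = 21.
Solving the dual: y* = (0, 0, 0, 3).
  dual value b^T y* = 21.
Strong duality: c^T x* = b^T y*. Confirmed.

21


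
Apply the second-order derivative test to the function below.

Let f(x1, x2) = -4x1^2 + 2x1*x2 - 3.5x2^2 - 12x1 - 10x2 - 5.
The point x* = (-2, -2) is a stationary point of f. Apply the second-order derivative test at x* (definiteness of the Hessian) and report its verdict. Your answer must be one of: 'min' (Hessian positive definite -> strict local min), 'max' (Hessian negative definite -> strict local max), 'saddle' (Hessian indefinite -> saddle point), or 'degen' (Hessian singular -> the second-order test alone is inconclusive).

Compute the Hessian H = grad^2 f:
  H = [[-8, 2], [2, -7]]
Verify stationarity: grad f(x*) = H x* + g = (0, 0).
Eigenvalues of H: -9.5616, -5.4384.
Both eigenvalues < 0, so H is negative definite -> x* is a strict local max.

max


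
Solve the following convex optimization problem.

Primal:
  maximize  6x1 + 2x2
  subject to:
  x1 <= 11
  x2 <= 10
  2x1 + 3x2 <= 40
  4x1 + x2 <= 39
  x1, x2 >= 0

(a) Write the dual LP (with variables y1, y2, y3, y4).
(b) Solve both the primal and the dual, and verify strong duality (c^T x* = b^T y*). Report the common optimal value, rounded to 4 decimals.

The standard primal-dual pair for 'max c^T x s.t. A x <= b, x >= 0' is:
  Dual:  min b^T y  s.t.  A^T y >= c,  y >= 0.

So the dual LP is:
  minimize  11y1 + 10y2 + 40y3 + 39y4
  subject to:
    y1 + 2y3 + 4y4 >= 6
    y2 + 3y3 + y4 >= 2
    y1, y2, y3, y4 >= 0

Solving the primal: x* = (7.7, 8.2).
  primal value c^T x* = 62.6.
Solving the dual: y* = (0, 0, 0.2, 1.4).
  dual value b^T y* = 62.6.
Strong duality: c^T x* = b^T y*. Confirmed.

62.6


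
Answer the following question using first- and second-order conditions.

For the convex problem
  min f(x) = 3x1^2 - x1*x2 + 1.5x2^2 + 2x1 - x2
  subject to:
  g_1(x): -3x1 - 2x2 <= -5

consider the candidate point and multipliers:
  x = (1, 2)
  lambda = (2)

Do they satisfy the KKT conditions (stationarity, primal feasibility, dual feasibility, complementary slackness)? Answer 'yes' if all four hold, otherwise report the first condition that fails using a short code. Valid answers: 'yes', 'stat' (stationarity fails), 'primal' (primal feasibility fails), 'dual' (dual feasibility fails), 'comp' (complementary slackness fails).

Gradient of f: grad f(x) = Q x + c = (6, 4)
Constraint values g_i(x) = a_i^T x - b_i:
  g_1((1, 2)) = -2
Stationarity residual: grad f(x) + sum_i lambda_i a_i = (0, 0)
  -> stationarity OK
Primal feasibility (all g_i <= 0): OK
Dual feasibility (all lambda_i >= 0): OK
Complementary slackness (lambda_i * g_i(x) = 0 for all i): FAILS

Verdict: the first failing condition is complementary_slackness -> comp.

comp


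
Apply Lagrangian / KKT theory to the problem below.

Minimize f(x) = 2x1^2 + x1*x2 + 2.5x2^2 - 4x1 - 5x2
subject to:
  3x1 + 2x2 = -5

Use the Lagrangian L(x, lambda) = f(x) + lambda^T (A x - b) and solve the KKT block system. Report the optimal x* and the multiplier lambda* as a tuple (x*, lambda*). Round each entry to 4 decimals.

Form the Lagrangian:
  L(x, lambda) = (1/2) x^T Q x + c^T x + lambda^T (A x - b)
Stationarity (grad_x L = 0): Q x + c + A^T lambda = 0.
Primal feasibility: A x = b.

This gives the KKT block system:
  [ Q   A^T ] [ x     ]   [-c ]
  [ A    0  ] [ lambda ] = [ b ]

Solving the linear system:
  x*      = (-1.6122, -0.0816)
  lambda* = (3.5102)
  f(x*)   = 12.2041

x* = (-1.6122, -0.0816), lambda* = (3.5102)


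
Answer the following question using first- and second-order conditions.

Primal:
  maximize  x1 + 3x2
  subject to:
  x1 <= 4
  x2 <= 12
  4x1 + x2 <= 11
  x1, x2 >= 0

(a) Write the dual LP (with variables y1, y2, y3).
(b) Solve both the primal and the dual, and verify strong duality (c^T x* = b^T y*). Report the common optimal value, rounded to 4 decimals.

The standard primal-dual pair for 'max c^T x s.t. A x <= b, x >= 0' is:
  Dual:  min b^T y  s.t.  A^T y >= c,  y >= 0.

So the dual LP is:
  minimize  4y1 + 12y2 + 11y3
  subject to:
    y1 + 4y3 >= 1
    y2 + y3 >= 3
    y1, y2, y3 >= 0

Solving the primal: x* = (0, 11).
  primal value c^T x* = 33.
Solving the dual: y* = (0, 0, 3).
  dual value b^T y* = 33.
Strong duality: c^T x* = b^T y*. Confirmed.

33


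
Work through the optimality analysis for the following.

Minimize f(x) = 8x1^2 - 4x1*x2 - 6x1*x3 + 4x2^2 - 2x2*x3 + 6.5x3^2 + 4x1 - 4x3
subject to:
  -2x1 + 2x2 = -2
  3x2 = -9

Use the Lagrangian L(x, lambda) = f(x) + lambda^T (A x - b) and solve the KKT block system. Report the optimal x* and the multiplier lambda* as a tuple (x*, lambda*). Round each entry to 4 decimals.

Form the Lagrangian:
  L(x, lambda) = (1/2) x^T Q x + c^T x + lambda^T (A x - b)
Stationarity (grad_x L = 0): Q x + c + A^T lambda = 0.
Primal feasibility: A x = b.

This gives the KKT block system:
  [ Q   A^T ] [ x     ]   [-c ]
  [ A    0  ] [ lambda ] = [ b ]

Solving the linear system:
  x*      = (-2, -3, -1.0769)
  lambda* = (-4.7692, 7.7949)
  f(x*)   = 28.4615

x* = (-2, -3, -1.0769), lambda* = (-4.7692, 7.7949)


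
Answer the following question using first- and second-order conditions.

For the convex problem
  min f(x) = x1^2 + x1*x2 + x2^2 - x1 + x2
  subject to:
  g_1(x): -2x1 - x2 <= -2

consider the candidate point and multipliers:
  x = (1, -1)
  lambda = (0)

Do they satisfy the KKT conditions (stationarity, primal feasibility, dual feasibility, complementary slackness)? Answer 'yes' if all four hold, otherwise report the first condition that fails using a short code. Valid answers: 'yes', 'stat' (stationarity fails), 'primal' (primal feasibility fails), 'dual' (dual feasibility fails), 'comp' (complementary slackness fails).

Gradient of f: grad f(x) = Q x + c = (0, 0)
Constraint values g_i(x) = a_i^T x - b_i:
  g_1((1, -1)) = 1
Stationarity residual: grad f(x) + sum_i lambda_i a_i = (0, 0)
  -> stationarity OK
Primal feasibility (all g_i <= 0): FAILS
Dual feasibility (all lambda_i >= 0): OK
Complementary slackness (lambda_i * g_i(x) = 0 for all i): OK

Verdict: the first failing condition is primal_feasibility -> primal.

primal


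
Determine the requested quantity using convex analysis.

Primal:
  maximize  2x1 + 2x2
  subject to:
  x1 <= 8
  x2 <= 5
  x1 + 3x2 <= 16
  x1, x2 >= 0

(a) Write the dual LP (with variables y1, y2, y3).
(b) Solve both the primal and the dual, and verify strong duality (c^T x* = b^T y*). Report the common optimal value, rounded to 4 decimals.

The standard primal-dual pair for 'max c^T x s.t. A x <= b, x >= 0' is:
  Dual:  min b^T y  s.t.  A^T y >= c,  y >= 0.

So the dual LP is:
  minimize  8y1 + 5y2 + 16y3
  subject to:
    y1 + y3 >= 2
    y2 + 3y3 >= 2
    y1, y2, y3 >= 0

Solving the primal: x* = (8, 2.6667).
  primal value c^T x* = 21.3333.
Solving the dual: y* = (1.3333, 0, 0.6667).
  dual value b^T y* = 21.3333.
Strong duality: c^T x* = b^T y*. Confirmed.

21.3333


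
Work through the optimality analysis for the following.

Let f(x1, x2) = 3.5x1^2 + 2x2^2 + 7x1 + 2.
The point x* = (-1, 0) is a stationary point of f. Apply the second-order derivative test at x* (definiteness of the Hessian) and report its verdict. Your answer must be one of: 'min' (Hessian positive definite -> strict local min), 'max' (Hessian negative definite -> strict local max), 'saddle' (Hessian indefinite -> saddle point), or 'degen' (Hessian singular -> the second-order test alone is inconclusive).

Compute the Hessian H = grad^2 f:
  H = [[7, 0], [0, 4]]
Verify stationarity: grad f(x*) = H x* + g = (0, 0).
Eigenvalues of H: 4, 7.
Both eigenvalues > 0, so H is positive definite -> x* is a strict local min.

min


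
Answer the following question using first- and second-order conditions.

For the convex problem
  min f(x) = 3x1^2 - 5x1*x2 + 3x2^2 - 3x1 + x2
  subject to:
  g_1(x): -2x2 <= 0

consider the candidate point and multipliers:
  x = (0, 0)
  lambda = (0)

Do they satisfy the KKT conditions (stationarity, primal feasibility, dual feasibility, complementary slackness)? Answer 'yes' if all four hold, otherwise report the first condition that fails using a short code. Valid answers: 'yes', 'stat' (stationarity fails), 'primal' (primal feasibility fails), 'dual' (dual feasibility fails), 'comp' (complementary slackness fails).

Gradient of f: grad f(x) = Q x + c = (-3, 1)
Constraint values g_i(x) = a_i^T x - b_i:
  g_1((0, 0)) = 0
Stationarity residual: grad f(x) + sum_i lambda_i a_i = (-3, 1)
  -> stationarity FAILS
Primal feasibility (all g_i <= 0): OK
Dual feasibility (all lambda_i >= 0): OK
Complementary slackness (lambda_i * g_i(x) = 0 for all i): OK

Verdict: the first failing condition is stationarity -> stat.

stat


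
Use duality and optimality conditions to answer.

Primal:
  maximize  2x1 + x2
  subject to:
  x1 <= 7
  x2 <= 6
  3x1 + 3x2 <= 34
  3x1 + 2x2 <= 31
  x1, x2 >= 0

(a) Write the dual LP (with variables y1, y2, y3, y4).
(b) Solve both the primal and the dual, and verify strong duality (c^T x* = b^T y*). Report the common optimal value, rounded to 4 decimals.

The standard primal-dual pair for 'max c^T x s.t. A x <= b, x >= 0' is:
  Dual:  min b^T y  s.t.  A^T y >= c,  y >= 0.

So the dual LP is:
  minimize  7y1 + 6y2 + 34y3 + 31y4
  subject to:
    y1 + 3y3 + 3y4 >= 2
    y2 + 3y3 + 2y4 >= 1
    y1, y2, y3, y4 >= 0

Solving the primal: x* = (7, 4.3333).
  primal value c^T x* = 18.3333.
Solving the dual: y* = (1, 0, 0.3333, 0).
  dual value b^T y* = 18.3333.
Strong duality: c^T x* = b^T y*. Confirmed.

18.3333


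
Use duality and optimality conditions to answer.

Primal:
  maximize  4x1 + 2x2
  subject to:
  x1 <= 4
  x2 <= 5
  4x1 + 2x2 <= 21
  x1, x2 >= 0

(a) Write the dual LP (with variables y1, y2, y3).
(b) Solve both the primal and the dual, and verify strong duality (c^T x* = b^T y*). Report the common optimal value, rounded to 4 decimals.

The standard primal-dual pair for 'max c^T x s.t. A x <= b, x >= 0' is:
  Dual:  min b^T y  s.t.  A^T y >= c,  y >= 0.

So the dual LP is:
  minimize  4y1 + 5y2 + 21y3
  subject to:
    y1 + 4y3 >= 4
    y2 + 2y3 >= 2
    y1, y2, y3 >= 0

Solving the primal: x* = (2.75, 5).
  primal value c^T x* = 21.
Solving the dual: y* = (0, 0, 1).
  dual value b^T y* = 21.
Strong duality: c^T x* = b^T y*. Confirmed.

21


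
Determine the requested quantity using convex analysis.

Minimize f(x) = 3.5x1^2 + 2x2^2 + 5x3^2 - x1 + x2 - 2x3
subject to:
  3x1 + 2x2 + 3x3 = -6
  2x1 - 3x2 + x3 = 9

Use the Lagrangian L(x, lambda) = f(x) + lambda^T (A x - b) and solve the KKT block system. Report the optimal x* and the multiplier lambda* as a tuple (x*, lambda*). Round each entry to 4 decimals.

Form the Lagrangian:
  L(x, lambda) = (1/2) x^T Q x + c^T x + lambda^T (A x - b)
Stationarity (grad_x L = 0): Q x + c + A^T lambda = 0.
Primal feasibility: A x = b.

This gives the KKT block system:
  [ Q   A^T ] [ x     ]   [-c ]
  [ A    0  ] [ lambda ] = [ b ]

Solving the linear system:
  x*      = (0.077, -2.979, -0.0909)
  lambda* = (1.7859, -2.4481)
  f(x*)   = 14.937

x* = (0.077, -2.979, -0.0909), lambda* = (1.7859, -2.4481)


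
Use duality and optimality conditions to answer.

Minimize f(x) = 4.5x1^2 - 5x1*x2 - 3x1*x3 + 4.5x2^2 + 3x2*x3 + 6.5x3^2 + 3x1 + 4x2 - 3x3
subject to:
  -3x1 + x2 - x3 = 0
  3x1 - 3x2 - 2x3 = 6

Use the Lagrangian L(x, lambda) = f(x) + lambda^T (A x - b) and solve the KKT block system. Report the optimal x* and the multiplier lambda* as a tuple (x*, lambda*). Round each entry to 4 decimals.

Form the Lagrangian:
  L(x, lambda) = (1/2) x^T Q x + c^T x + lambda^T (A x - b)
Stationarity (grad_x L = 0): Q x + c + A^T lambda = 0.
Primal feasibility: A x = b.

This gives the KKT block system:
  [ Q   A^T ] [ x     ]   [-c ]
  [ A    0  ] [ lambda ] = [ b ]

Solving the linear system:
  x*      = (-0.6196, -2.3152, -0.4565)
  lambda* = (-2.3696, -5.8261)
  f(x*)   = 12.6033

x* = (-0.6196, -2.3152, -0.4565), lambda* = (-2.3696, -5.8261)


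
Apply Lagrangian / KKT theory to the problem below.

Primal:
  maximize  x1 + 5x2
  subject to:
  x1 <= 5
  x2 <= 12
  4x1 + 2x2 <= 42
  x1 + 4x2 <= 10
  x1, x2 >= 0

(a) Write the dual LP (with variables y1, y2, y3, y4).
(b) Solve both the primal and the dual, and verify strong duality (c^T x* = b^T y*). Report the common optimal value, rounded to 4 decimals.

The standard primal-dual pair for 'max c^T x s.t. A x <= b, x >= 0' is:
  Dual:  min b^T y  s.t.  A^T y >= c,  y >= 0.

So the dual LP is:
  minimize  5y1 + 12y2 + 42y3 + 10y4
  subject to:
    y1 + 4y3 + y4 >= 1
    y2 + 2y3 + 4y4 >= 5
    y1, y2, y3, y4 >= 0

Solving the primal: x* = (0, 2.5).
  primal value c^T x* = 12.5.
Solving the dual: y* = (0, 0, 0, 1.25).
  dual value b^T y* = 12.5.
Strong duality: c^T x* = b^T y*. Confirmed.

12.5


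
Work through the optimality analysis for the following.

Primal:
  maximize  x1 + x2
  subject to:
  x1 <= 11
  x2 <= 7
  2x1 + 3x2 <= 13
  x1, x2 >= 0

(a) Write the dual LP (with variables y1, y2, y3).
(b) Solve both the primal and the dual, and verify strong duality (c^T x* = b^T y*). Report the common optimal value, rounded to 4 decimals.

The standard primal-dual pair for 'max c^T x s.t. A x <= b, x >= 0' is:
  Dual:  min b^T y  s.t.  A^T y >= c,  y >= 0.

So the dual LP is:
  minimize  11y1 + 7y2 + 13y3
  subject to:
    y1 + 2y3 >= 1
    y2 + 3y3 >= 1
    y1, y2, y3 >= 0

Solving the primal: x* = (6.5, 0).
  primal value c^T x* = 6.5.
Solving the dual: y* = (0, 0, 0.5).
  dual value b^T y* = 6.5.
Strong duality: c^T x* = b^T y*. Confirmed.

6.5


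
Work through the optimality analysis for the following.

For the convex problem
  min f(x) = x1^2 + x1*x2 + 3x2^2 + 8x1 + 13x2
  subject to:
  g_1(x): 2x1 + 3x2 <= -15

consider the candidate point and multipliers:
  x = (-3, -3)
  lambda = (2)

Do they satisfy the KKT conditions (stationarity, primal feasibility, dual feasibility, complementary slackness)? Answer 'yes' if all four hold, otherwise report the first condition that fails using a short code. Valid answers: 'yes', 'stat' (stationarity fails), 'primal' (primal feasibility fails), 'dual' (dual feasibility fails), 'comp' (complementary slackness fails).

Gradient of f: grad f(x) = Q x + c = (-1, -8)
Constraint values g_i(x) = a_i^T x - b_i:
  g_1((-3, -3)) = 0
Stationarity residual: grad f(x) + sum_i lambda_i a_i = (3, -2)
  -> stationarity FAILS
Primal feasibility (all g_i <= 0): OK
Dual feasibility (all lambda_i >= 0): OK
Complementary slackness (lambda_i * g_i(x) = 0 for all i): OK

Verdict: the first failing condition is stationarity -> stat.

stat


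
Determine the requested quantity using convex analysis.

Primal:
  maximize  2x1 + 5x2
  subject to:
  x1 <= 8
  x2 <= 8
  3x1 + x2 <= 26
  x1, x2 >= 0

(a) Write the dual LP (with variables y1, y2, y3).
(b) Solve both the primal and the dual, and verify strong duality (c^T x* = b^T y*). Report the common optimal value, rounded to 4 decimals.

The standard primal-dual pair for 'max c^T x s.t. A x <= b, x >= 0' is:
  Dual:  min b^T y  s.t.  A^T y >= c,  y >= 0.

So the dual LP is:
  minimize  8y1 + 8y2 + 26y3
  subject to:
    y1 + 3y3 >= 2
    y2 + y3 >= 5
    y1, y2, y3 >= 0

Solving the primal: x* = (6, 8).
  primal value c^T x* = 52.
Solving the dual: y* = (0, 4.3333, 0.6667).
  dual value b^T y* = 52.
Strong duality: c^T x* = b^T y*. Confirmed.

52


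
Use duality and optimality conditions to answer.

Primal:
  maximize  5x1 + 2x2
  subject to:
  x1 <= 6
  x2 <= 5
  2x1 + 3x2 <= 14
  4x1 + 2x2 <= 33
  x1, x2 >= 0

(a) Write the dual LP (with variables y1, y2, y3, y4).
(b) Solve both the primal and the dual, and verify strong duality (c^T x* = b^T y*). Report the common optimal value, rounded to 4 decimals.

The standard primal-dual pair for 'max c^T x s.t. A x <= b, x >= 0' is:
  Dual:  min b^T y  s.t.  A^T y >= c,  y >= 0.

So the dual LP is:
  minimize  6y1 + 5y2 + 14y3 + 33y4
  subject to:
    y1 + 2y3 + 4y4 >= 5
    y2 + 3y3 + 2y4 >= 2
    y1, y2, y3, y4 >= 0

Solving the primal: x* = (6, 0.6667).
  primal value c^T x* = 31.3333.
Solving the dual: y* = (3.6667, 0, 0.6667, 0).
  dual value b^T y* = 31.3333.
Strong duality: c^T x* = b^T y*. Confirmed.

31.3333


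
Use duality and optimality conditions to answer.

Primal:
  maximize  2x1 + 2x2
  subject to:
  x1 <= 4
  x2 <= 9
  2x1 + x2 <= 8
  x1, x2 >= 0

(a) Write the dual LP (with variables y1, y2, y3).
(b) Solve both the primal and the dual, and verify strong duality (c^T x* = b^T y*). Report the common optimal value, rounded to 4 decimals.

The standard primal-dual pair for 'max c^T x s.t. A x <= b, x >= 0' is:
  Dual:  min b^T y  s.t.  A^T y >= c,  y >= 0.

So the dual LP is:
  minimize  4y1 + 9y2 + 8y3
  subject to:
    y1 + 2y3 >= 2
    y2 + y3 >= 2
    y1, y2, y3 >= 0

Solving the primal: x* = (0, 8).
  primal value c^T x* = 16.
Solving the dual: y* = (0, 0, 2).
  dual value b^T y* = 16.
Strong duality: c^T x* = b^T y*. Confirmed.

16


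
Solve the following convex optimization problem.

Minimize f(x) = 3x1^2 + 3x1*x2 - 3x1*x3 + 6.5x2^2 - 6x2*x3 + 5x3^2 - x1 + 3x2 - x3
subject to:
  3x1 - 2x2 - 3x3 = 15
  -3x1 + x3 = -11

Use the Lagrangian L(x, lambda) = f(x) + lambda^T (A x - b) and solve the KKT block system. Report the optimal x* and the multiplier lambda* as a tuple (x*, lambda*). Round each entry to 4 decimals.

Form the Lagrangian:
  L(x, lambda) = (1/2) x^T Q x + c^T x + lambda^T (A x - b)
Stationarity (grad_x L = 0): Q x + c + A^T lambda = 0.
Primal feasibility: A x = b.

This gives the KKT block system:
  [ Q   A^T ] [ x     ]   [-c ]
  [ A    0  ] [ lambda ] = [ b ]

Solving the linear system:
  x*      = (3.4877, -1.4632, -0.5368)
  lambda* = (-1.1684, 4.5474)
  f(x*)   = 30.1035

x* = (3.4877, -1.4632, -0.5368), lambda* = (-1.1684, 4.5474)


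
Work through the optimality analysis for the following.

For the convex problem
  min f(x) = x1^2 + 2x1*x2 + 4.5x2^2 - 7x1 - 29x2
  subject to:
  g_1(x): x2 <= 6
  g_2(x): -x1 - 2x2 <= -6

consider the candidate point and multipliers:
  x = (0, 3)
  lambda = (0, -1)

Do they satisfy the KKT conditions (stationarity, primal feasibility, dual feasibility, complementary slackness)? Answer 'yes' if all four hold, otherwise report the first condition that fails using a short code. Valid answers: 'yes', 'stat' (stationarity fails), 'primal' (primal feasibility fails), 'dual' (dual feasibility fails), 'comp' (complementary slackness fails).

Gradient of f: grad f(x) = Q x + c = (-1, -2)
Constraint values g_i(x) = a_i^T x - b_i:
  g_1((0, 3)) = -3
  g_2((0, 3)) = 0
Stationarity residual: grad f(x) + sum_i lambda_i a_i = (0, 0)
  -> stationarity OK
Primal feasibility (all g_i <= 0): OK
Dual feasibility (all lambda_i >= 0): FAILS
Complementary slackness (lambda_i * g_i(x) = 0 for all i): OK

Verdict: the first failing condition is dual_feasibility -> dual.

dual


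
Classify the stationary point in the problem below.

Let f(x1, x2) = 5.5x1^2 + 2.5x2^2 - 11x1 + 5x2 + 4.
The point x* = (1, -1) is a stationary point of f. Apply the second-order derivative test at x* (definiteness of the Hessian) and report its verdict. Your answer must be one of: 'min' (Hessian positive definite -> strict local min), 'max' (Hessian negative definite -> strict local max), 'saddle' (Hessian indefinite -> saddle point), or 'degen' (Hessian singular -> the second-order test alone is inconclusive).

Compute the Hessian H = grad^2 f:
  H = [[11, 0], [0, 5]]
Verify stationarity: grad f(x*) = H x* + g = (0, 0).
Eigenvalues of H: 5, 11.
Both eigenvalues > 0, so H is positive definite -> x* is a strict local min.

min


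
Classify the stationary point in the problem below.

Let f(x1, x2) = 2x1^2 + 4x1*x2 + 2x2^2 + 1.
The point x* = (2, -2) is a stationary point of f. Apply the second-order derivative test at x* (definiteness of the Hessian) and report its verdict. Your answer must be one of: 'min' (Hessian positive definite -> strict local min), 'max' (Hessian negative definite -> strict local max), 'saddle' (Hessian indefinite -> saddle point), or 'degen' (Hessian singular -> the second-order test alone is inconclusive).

Compute the Hessian H = grad^2 f:
  H = [[4, 4], [4, 4]]
Verify stationarity: grad f(x*) = H x* + g = (0, 0).
Eigenvalues of H: 0, 8.
H has a zero eigenvalue (singular; positive semidefinite but not definite), so H is neither positive definite, negative definite, nor indefinite. The second-order test alone is inconclusive -> degen.
(Indeed, f is constant along the null direction of H through x*, so x* is not a strict local extremum.)

degen


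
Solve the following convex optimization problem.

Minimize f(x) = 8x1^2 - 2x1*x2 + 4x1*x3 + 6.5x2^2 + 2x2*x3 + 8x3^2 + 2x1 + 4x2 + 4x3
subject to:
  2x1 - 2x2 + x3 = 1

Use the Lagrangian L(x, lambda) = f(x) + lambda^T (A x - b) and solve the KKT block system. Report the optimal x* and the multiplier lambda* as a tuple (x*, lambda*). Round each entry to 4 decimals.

Form the Lagrangian:
  L(x, lambda) = (1/2) x^T Q x + c^T x + lambda^T (A x - b)
Stationarity (grad_x L = 0): Q x + c + A^T lambda = 0.
Primal feasibility: A x = b.

This gives the KKT block system:
  [ Q   A^T ] [ x     ]   [-c ]
  [ A    0  ] [ lambda ] = [ b ]

Solving the linear system:
  x*      = (0.0238, -0.5238, -0.0952)
  lambda* = (-1.5238)
  f(x*)   = -0.4524

x* = (0.0238, -0.5238, -0.0952), lambda* = (-1.5238)


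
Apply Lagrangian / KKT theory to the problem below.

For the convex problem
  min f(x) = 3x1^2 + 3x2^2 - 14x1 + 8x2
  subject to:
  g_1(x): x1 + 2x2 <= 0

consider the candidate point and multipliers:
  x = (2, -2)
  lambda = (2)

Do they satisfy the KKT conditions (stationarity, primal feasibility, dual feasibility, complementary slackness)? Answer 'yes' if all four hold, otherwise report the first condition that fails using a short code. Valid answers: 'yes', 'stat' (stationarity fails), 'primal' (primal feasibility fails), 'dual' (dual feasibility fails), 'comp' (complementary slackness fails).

Gradient of f: grad f(x) = Q x + c = (-2, -4)
Constraint values g_i(x) = a_i^T x - b_i:
  g_1((2, -2)) = -2
Stationarity residual: grad f(x) + sum_i lambda_i a_i = (0, 0)
  -> stationarity OK
Primal feasibility (all g_i <= 0): OK
Dual feasibility (all lambda_i >= 0): OK
Complementary slackness (lambda_i * g_i(x) = 0 for all i): FAILS

Verdict: the first failing condition is complementary_slackness -> comp.

comp


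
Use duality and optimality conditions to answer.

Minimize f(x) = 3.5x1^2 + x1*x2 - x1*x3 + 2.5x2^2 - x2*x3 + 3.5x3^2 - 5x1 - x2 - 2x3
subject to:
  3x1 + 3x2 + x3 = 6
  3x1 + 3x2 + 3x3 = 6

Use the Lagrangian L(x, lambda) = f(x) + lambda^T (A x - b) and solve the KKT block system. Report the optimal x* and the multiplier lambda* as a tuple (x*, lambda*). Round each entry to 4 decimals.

Form the Lagrangian:
  L(x, lambda) = (1/2) x^T Q x + c^T x + lambda^T (A x - b)
Stationarity (grad_x L = 0): Q x + c + A^T lambda = 0.
Primal feasibility: A x = b.

This gives the KKT block system:
  [ Q   A^T ] [ x     ]   [-c ]
  [ A    0  ] [ lambda ] = [ b ]

Solving the linear system:
  x*      = (1.2, 0.8, 0)
  lambda* = (-4.1, 2.7)
  f(x*)   = 0.8

x* = (1.2, 0.8, 0), lambda* = (-4.1, 2.7)


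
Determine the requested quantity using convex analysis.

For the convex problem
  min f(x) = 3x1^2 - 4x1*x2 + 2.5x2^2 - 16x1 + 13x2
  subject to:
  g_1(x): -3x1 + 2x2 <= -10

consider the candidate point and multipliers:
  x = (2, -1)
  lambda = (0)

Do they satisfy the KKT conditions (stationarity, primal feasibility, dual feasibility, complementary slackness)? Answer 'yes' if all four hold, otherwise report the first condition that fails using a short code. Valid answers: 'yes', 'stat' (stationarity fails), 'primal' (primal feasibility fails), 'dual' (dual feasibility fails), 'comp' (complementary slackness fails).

Gradient of f: grad f(x) = Q x + c = (0, 0)
Constraint values g_i(x) = a_i^T x - b_i:
  g_1((2, -1)) = 2
Stationarity residual: grad f(x) + sum_i lambda_i a_i = (0, 0)
  -> stationarity OK
Primal feasibility (all g_i <= 0): FAILS
Dual feasibility (all lambda_i >= 0): OK
Complementary slackness (lambda_i * g_i(x) = 0 for all i): OK

Verdict: the first failing condition is primal_feasibility -> primal.

primal


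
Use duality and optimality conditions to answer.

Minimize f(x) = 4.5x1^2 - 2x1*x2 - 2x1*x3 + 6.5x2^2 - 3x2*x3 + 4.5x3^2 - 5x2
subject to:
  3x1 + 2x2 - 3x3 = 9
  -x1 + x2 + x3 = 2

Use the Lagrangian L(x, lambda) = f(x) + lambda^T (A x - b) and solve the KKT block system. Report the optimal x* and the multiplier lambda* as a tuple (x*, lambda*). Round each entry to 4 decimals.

Form the Lagrangian:
  L(x, lambda) = (1/2) x^T Q x + c^T x + lambda^T (A x - b)
Stationarity (grad_x L = 0): Q x + c + A^T lambda = 0.
Primal feasibility: A x = b.

This gives the KKT block system:
  [ Q   A^T ] [ x     ]   [-c ]
  [ A    0  ] [ lambda ] = [ b ]

Solving the linear system:
  x*      = (1.5714, 3, 0.5714)
  lambda* = (-7.2286, -14.6857)
  f(x*)   = 39.7143

x* = (1.5714, 3, 0.5714), lambda* = (-7.2286, -14.6857)


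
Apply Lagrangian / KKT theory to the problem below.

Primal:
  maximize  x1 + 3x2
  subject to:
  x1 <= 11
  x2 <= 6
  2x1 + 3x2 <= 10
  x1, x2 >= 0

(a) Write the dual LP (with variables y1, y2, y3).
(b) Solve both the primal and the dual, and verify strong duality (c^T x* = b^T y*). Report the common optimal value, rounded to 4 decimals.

The standard primal-dual pair for 'max c^T x s.t. A x <= b, x >= 0' is:
  Dual:  min b^T y  s.t.  A^T y >= c,  y >= 0.

So the dual LP is:
  minimize  11y1 + 6y2 + 10y3
  subject to:
    y1 + 2y3 >= 1
    y2 + 3y3 >= 3
    y1, y2, y3 >= 0

Solving the primal: x* = (0, 3.3333).
  primal value c^T x* = 10.
Solving the dual: y* = (0, 0, 1).
  dual value b^T y* = 10.
Strong duality: c^T x* = b^T y*. Confirmed.

10


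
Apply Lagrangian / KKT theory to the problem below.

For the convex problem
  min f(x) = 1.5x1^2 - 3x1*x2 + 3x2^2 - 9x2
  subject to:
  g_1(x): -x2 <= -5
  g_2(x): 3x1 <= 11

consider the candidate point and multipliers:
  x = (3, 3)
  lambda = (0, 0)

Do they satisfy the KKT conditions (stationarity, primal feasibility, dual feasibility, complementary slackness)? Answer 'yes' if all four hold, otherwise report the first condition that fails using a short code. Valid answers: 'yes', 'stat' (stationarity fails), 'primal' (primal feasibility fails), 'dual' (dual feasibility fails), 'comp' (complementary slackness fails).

Gradient of f: grad f(x) = Q x + c = (0, 0)
Constraint values g_i(x) = a_i^T x - b_i:
  g_1((3, 3)) = 2
  g_2((3, 3)) = -2
Stationarity residual: grad f(x) + sum_i lambda_i a_i = (0, 0)
  -> stationarity OK
Primal feasibility (all g_i <= 0): FAILS
Dual feasibility (all lambda_i >= 0): OK
Complementary slackness (lambda_i * g_i(x) = 0 for all i): OK

Verdict: the first failing condition is primal_feasibility -> primal.

primal


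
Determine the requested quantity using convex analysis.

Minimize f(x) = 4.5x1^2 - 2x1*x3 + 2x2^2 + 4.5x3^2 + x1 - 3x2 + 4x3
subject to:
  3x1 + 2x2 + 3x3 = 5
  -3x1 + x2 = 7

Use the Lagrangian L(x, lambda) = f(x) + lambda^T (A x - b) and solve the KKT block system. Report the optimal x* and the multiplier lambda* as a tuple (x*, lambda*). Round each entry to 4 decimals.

Form the Lagrangian:
  L(x, lambda) = (1/2) x^T Q x + c^T x + lambda^T (A x - b)
Stationarity (grad_x L = 0): Q x + c + A^T lambda = 0.
Primal feasibility: A x = b.

This gives the KKT block system:
  [ Q   A^T ] [ x     ]   [-c ]
  [ A    0  ] [ lambda ] = [ b ]

Solving the linear system:
  x*      = (-1.0942, 3.7174, 0.2826)
  lambda* = (-2.9106, -6.0483)
  f(x*)   = 22.8877

x* = (-1.0942, 3.7174, 0.2826), lambda* = (-2.9106, -6.0483)
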